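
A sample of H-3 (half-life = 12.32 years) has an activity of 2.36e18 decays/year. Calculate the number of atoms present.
N = A/λ = 4.195e19 atoms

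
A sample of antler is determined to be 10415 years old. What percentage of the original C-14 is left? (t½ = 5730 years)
N/N₀ = (1/2)^(t/t½) = 0.2837 = 28.4%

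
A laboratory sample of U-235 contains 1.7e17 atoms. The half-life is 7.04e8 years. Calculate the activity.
A = λN = 1.674e8 decays/year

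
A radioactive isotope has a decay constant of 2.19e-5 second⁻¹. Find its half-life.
t½ = ln(2)/λ = 31650 seconds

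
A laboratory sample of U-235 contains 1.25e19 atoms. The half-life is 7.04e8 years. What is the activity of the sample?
A = λN = 1.231e10 decays/year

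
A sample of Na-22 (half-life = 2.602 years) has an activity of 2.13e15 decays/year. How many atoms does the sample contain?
N = A/λ = 7.996e15 atoms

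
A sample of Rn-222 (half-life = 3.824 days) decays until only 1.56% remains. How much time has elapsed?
t = t½ × log₂(N₀/N) = 22.95 days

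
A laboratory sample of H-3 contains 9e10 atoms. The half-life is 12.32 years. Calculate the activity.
A = λN = 5.064e9 decays/year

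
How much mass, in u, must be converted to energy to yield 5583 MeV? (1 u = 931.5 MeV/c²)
m = E/c² = 5.994 u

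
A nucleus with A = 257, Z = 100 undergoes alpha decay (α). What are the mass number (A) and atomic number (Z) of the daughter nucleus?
Daughter: A = 253, Z = 98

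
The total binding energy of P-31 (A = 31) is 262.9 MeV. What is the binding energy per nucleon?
B.E./A = 262.9/31 = 8.481 MeV/nucleon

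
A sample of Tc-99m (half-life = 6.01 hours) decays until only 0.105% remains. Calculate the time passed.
t = t½ × log₂(N₀/N) = 59.47 hours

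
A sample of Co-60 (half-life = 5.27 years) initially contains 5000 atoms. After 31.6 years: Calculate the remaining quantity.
N = N₀(1/2)^(t/t½) = 78.33 atoms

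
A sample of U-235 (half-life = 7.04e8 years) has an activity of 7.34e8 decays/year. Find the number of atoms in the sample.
N = A/λ = 7.455e17 atoms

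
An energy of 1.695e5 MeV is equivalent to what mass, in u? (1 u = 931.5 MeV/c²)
m = E/c² = 182 u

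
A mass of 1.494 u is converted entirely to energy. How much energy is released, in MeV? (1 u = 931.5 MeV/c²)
E = mc² = 1392 MeV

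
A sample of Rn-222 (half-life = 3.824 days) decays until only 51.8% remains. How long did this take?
t = t½ × log₂(N₀/N) = 3.629 days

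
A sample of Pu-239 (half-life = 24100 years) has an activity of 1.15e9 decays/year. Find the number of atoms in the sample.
N = A/λ = 3.998e13 atoms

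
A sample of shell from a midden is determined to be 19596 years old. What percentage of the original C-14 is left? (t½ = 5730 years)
N/N₀ = (1/2)^(t/t½) = 0.09343 = 9.34%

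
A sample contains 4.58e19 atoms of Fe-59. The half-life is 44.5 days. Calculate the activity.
A = λN = 7.134e17 decays/day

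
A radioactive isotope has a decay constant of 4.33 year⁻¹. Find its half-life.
t½ = ln(2)/λ = 0.1601 years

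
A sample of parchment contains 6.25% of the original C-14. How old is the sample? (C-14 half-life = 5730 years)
Age = t½ × log₂(1/ratio) = 22920 years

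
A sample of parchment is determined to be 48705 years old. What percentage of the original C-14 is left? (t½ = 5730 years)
N/N₀ = (1/2)^(t/t½) = 0.002762 = 0.276%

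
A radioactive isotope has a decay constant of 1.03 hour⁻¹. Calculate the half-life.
t½ = ln(2)/λ = 0.673 hours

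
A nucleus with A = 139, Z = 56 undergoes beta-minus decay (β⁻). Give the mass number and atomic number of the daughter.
Daughter: A = 139, Z = 57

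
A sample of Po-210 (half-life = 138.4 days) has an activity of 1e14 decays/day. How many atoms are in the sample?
N = A/λ = 1.997e16 atoms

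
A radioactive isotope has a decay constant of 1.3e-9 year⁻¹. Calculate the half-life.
t½ = ln(2)/λ = 5.332e8 years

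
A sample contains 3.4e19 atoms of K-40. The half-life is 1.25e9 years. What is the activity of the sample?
A = λN = 1.885e10 decays/year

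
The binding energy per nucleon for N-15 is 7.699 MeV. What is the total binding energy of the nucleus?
B.E. = 7.699 × 15 = 115.5 MeV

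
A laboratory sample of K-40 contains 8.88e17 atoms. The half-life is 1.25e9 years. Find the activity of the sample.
A = λN = 4.924e8 decays/year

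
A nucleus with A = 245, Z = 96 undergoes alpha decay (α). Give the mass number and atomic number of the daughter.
Daughter: A = 241, Z = 94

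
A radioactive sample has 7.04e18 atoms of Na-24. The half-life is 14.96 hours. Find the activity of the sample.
A = λN = 3.262e17 decays/hour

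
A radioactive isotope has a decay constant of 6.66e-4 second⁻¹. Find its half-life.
t½ = ln(2)/λ = 1041 seconds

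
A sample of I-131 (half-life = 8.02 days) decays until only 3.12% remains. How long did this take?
t = t½ × log₂(N₀/N) = 40.12 days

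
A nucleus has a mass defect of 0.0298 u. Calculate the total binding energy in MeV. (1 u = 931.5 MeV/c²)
B.E. = Δm × 931.5 = 27.76 MeV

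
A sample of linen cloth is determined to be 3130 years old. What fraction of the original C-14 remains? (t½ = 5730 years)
N/N₀ = (1/2)^(t/t½) = 0.6848 = 68.5%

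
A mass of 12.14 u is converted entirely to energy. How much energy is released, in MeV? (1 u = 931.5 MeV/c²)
E = mc² = 11310 MeV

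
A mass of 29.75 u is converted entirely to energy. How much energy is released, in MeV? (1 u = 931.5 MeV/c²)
E = mc² = 27710 MeV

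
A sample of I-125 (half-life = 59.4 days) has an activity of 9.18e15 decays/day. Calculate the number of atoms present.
N = A/λ = 7.867e17 atoms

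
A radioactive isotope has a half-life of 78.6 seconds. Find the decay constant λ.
λ = ln(2)/t½ = 0.008819 second⁻¹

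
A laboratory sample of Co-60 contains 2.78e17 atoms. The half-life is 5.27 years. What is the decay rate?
A = λN = 3.656e16 decays/year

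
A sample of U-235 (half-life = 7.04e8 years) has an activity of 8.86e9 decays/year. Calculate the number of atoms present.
N = A/λ = 8.999e18 atoms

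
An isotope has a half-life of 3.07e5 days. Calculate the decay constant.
λ = ln(2)/t½ = 2.258e-6 day⁻¹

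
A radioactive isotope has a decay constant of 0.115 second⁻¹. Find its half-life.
t½ = ln(2)/λ = 6.027 seconds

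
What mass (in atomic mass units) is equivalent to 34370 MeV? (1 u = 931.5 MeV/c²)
m = E/c² = 36.9 u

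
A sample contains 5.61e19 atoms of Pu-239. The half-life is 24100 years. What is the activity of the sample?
A = λN = 1.614e15 decays/year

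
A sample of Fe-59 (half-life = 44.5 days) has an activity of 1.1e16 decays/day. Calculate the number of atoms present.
N = A/λ = 7.062e17 atoms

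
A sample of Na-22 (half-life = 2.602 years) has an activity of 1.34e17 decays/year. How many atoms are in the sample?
N = A/λ = 5.03e17 atoms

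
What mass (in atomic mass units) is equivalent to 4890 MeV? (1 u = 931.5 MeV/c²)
m = E/c² = 5.25 u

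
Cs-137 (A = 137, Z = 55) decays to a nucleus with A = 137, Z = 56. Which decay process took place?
ΔA = 0, ΔZ = +1 ⇒ beta-minus decay (β⁻)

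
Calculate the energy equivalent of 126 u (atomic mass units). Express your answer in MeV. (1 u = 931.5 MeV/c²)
E = mc² = 1.174e5 MeV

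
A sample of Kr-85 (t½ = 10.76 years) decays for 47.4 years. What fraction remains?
N/N₀ = (1/2)^(t/t½) = 0.0472 = 4.72%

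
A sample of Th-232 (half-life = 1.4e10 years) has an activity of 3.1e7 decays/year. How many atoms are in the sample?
N = A/λ = 6.261e17 atoms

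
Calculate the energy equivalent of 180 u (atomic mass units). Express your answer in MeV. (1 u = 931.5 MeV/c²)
E = mc² = 1.677e5 MeV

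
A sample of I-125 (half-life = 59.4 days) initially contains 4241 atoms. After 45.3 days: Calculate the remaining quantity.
N = N₀(1/2)^(t/t½) = 2500 atoms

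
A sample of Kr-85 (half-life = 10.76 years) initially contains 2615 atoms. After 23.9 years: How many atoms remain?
N = N₀(1/2)^(t/t½) = 560.8 atoms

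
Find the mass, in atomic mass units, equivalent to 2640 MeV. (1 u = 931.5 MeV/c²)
m = E/c² = 2.834 u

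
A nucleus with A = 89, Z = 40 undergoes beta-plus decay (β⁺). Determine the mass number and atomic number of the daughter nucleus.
Daughter: A = 89, Z = 39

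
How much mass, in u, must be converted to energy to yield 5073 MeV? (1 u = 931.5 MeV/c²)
m = E/c² = 5.446 u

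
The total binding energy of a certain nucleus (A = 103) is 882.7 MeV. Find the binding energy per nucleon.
B.E./A = 882.7/103 = 8.57 MeV/nucleon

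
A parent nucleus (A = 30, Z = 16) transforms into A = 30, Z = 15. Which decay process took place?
ΔA = 0, ΔZ = -1 ⇒ beta-plus decay (β⁺) or electron capture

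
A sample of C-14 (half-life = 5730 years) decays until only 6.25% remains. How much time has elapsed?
t = t½ × log₂(N₀/N) = 22920 years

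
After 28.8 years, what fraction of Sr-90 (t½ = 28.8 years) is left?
N/N₀ = (1/2)^(t/t½) = 0.5 = 50%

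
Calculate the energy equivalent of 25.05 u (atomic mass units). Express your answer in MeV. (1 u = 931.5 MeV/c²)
E = mc² = 23330 MeV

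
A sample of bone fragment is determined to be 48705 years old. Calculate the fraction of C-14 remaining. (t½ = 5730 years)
N/N₀ = (1/2)^(t/t½) = 0.002762 = 0.276%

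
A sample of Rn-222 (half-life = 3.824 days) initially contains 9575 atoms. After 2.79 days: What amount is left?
N = N₀(1/2)^(t/t½) = 5774 atoms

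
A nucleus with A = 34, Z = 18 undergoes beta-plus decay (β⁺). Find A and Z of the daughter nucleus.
Daughter: A = 34, Z = 17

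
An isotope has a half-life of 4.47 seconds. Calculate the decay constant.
λ = ln(2)/t½ = 0.1551 second⁻¹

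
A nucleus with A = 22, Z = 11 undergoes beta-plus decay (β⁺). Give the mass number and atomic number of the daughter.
Daughter: A = 22, Z = 10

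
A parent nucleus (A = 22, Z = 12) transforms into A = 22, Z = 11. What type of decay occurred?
ΔA = 0, ΔZ = -1 ⇒ beta-plus decay (β⁺) or electron capture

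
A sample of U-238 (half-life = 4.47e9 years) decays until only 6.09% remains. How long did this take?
t = t½ × log₂(N₀/N) = 1.805e10 years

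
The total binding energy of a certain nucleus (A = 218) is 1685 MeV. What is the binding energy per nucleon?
B.E./A = 1685/218 = 7.729 MeV/nucleon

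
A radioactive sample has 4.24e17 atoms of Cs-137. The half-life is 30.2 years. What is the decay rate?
A = λN = 9.732e15 decays/year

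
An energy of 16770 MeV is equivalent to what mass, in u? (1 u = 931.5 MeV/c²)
m = E/c² = 18 u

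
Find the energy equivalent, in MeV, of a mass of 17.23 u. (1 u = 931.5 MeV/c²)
E = mc² = 16050 MeV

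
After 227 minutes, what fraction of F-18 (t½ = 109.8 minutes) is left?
N/N₀ = (1/2)^(t/t½) = 0.2386 = 23.9%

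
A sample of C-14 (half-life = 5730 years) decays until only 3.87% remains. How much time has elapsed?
t = t½ × log₂(N₀/N) = 26880 years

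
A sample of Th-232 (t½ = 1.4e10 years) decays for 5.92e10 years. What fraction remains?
N/N₀ = (1/2)^(t/t½) = 0.05334 = 5.33%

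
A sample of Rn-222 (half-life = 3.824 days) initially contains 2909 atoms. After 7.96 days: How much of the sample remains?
N = N₀(1/2)^(t/t½) = 687.3 atoms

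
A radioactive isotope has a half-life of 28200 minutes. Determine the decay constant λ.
λ = ln(2)/t½ = 2.458e-5 minute⁻¹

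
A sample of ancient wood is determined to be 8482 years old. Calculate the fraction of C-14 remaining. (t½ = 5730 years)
N/N₀ = (1/2)^(t/t½) = 0.3584 = 35.8%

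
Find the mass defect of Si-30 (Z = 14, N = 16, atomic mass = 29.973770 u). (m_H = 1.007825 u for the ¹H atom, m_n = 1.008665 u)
Δm = Z·m_H + N·m_n − M = 0.2744 u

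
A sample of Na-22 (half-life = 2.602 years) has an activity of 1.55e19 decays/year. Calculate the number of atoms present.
N = A/λ = 5.819e19 atoms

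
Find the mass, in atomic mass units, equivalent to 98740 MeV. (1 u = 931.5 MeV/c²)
m = E/c² = 106 u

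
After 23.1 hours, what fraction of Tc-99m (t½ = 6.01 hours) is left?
N/N₀ = (1/2)^(t/t½) = 0.06966 = 6.97%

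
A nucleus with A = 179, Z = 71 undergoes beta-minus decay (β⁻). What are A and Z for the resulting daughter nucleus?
Daughter: A = 179, Z = 72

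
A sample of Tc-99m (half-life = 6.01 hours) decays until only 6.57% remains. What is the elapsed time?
t = t½ × log₂(N₀/N) = 23.61 hours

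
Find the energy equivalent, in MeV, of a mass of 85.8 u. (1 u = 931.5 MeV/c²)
E = mc² = 79920 MeV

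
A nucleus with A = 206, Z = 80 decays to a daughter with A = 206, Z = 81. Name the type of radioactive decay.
ΔA = 0, ΔZ = +1 ⇒ beta-minus decay (β⁻)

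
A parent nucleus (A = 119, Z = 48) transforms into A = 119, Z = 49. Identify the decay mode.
ΔA = 0, ΔZ = +1 ⇒ beta-minus decay (β⁻)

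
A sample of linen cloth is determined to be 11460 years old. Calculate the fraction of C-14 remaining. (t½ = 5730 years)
N/N₀ = (1/2)^(t/t½) = 0.25 = 25%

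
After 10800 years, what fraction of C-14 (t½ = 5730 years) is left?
N/N₀ = (1/2)^(t/t½) = 0.2708 = 27.1%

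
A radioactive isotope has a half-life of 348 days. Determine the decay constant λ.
λ = ln(2)/t½ = 0.001992 day⁻¹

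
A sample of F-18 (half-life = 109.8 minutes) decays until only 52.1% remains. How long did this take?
t = t½ × log₂(N₀/N) = 103.3 minutes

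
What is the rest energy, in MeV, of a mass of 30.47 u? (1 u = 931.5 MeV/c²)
E = mc² = 28380 MeV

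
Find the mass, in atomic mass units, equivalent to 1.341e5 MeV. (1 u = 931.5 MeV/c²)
m = E/c² = 144 u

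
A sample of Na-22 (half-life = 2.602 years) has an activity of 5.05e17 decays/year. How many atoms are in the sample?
N = A/λ = 1.896e18 atoms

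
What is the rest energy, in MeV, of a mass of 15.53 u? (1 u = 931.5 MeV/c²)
E = mc² = 14470 MeV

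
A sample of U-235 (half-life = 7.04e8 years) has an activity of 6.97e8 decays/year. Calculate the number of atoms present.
N = A/λ = 7.079e17 atoms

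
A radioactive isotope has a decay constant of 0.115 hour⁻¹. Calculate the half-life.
t½ = ln(2)/λ = 6.027 hours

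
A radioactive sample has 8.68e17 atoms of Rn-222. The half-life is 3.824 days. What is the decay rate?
A = λN = 1.573e17 decays/day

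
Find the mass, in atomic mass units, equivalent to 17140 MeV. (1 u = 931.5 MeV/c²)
m = E/c² = 18.4 u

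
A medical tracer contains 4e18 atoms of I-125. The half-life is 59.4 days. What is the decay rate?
A = λN = 4.668e16 decays/day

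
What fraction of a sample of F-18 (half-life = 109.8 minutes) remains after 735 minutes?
N/N₀ = (1/2)^(t/t½) = 0.009658 = 0.966%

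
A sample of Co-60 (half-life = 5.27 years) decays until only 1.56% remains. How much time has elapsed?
t = t½ × log₂(N₀/N) = 31.63 years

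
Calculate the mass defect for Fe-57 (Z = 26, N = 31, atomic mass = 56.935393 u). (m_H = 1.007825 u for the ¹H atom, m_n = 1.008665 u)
Δm = Z·m_H + N·m_n − M = 0.5367 u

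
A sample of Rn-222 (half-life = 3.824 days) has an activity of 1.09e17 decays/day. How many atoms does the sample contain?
N = A/λ = 6.013e17 atoms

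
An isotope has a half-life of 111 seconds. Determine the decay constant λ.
λ = ln(2)/t½ = 0.006245 second⁻¹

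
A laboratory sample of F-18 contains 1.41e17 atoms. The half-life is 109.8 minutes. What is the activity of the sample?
A = λN = 8.901e14 decays/minute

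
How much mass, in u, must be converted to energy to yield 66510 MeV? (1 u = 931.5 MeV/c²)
m = E/c² = 71.4 u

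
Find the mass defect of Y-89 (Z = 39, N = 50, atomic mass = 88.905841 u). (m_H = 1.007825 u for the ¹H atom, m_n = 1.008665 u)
Δm = Z·m_H + N·m_n − M = 0.8326 u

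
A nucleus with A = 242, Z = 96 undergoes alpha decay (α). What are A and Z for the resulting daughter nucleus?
Daughter: A = 238, Z = 94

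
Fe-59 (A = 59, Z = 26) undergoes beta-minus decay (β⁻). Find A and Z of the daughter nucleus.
Daughter: A = 59, Z = 27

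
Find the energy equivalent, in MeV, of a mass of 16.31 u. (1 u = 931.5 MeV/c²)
E = mc² = 15190 MeV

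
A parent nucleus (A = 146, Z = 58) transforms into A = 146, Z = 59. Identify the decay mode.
ΔA = 0, ΔZ = +1 ⇒ beta-minus decay (β⁻)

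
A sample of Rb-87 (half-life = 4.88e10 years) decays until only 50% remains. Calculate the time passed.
t = t½ × log₂(N₀/N) = 4.88e10 years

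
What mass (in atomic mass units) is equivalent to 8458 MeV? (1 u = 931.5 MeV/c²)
m = E/c² = 9.08 u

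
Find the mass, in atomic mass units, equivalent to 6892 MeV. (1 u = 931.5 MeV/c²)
m = E/c² = 7.399 u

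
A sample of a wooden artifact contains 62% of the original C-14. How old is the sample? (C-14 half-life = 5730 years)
Age = t½ × log₂(1/ratio) = 3952 years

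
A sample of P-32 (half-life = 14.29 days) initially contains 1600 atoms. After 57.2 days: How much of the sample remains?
N = N₀(1/2)^(t/t½) = 99.81 atoms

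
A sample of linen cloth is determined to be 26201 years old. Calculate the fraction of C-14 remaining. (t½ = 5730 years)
N/N₀ = (1/2)^(t/t½) = 0.04203 = 4.2%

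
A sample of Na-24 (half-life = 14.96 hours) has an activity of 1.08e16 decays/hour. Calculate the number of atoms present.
N = A/λ = 2.331e17 atoms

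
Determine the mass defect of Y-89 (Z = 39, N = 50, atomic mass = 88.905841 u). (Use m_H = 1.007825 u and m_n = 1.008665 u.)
Δm = Z·m_H + N·m_n − M = 0.8326 u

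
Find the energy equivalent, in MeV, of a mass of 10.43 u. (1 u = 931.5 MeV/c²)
E = mc² = 9716 MeV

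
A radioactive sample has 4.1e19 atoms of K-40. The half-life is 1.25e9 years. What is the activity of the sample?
A = λN = 2.274e10 decays/year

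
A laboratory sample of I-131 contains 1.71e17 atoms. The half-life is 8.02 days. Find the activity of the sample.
A = λN = 1.478e16 decays/day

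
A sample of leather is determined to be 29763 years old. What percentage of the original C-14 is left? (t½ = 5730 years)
N/N₀ = (1/2)^(t/t½) = 0.02731 = 2.73%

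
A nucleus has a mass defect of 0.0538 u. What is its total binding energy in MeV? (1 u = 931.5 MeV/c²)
B.E. = Δm × 931.5 = 50.11 MeV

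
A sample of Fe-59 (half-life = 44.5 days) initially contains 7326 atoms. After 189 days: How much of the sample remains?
N = N₀(1/2)^(t/t½) = 385.8 atoms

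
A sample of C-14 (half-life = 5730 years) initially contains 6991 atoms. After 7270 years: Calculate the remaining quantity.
N = N₀(1/2)^(t/t½) = 2901 atoms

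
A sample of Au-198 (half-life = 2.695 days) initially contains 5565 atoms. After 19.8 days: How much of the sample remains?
N = N₀(1/2)^(t/t½) = 34.18 atoms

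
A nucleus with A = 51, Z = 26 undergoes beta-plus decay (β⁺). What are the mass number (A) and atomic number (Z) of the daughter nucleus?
Daughter: A = 51, Z = 25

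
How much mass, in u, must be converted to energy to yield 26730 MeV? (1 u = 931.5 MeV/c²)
m = E/c² = 28.7 u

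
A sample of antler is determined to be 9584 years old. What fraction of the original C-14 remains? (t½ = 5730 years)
N/N₀ = (1/2)^(t/t½) = 0.3137 = 31.4%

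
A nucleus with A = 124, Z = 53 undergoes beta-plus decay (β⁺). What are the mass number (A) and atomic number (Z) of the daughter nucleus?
Daughter: A = 124, Z = 52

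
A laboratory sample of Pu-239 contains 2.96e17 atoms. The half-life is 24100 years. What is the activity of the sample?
A = λN = 8.513e12 decays/year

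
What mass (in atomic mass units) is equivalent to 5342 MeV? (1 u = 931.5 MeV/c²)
m = E/c² = 5.735 u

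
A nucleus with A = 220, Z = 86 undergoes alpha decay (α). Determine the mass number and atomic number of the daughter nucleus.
Daughter: A = 216, Z = 84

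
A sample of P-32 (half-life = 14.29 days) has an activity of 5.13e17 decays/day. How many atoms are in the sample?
N = A/λ = 1.058e19 atoms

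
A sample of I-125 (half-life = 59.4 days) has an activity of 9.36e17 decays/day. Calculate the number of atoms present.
N = A/λ = 8.021e19 atoms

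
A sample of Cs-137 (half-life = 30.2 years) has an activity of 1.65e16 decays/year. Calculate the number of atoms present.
N = A/λ = 7.189e17 atoms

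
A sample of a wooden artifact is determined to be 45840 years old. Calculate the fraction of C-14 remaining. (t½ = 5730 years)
N/N₀ = (1/2)^(t/t½) = 0.003906 = 0.391%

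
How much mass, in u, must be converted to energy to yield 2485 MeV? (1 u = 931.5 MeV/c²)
m = E/c² = 2.668 u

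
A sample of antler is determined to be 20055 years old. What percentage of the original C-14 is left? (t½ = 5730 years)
N/N₀ = (1/2)^(t/t½) = 0.08839 = 8.84%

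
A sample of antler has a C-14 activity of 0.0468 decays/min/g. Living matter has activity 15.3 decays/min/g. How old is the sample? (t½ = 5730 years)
Age = t½ × log₂(A₀/A) = 47860 years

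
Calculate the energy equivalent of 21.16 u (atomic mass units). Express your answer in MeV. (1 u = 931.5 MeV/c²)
E = mc² = 19710 MeV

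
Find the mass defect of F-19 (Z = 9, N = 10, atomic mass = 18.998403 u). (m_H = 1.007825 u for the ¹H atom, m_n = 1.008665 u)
Δm = Z·m_H + N·m_n − M = 0.1587 u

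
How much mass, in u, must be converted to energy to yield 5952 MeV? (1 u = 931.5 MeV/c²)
m = E/c² = 6.39 u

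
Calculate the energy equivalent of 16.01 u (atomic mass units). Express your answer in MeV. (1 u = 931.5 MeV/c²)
E = mc² = 14910 MeV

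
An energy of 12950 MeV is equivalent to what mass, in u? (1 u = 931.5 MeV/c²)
m = E/c² = 13.9 u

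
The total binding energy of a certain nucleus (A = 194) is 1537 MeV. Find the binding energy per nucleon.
B.E./A = 1537/194 = 7.923 MeV/nucleon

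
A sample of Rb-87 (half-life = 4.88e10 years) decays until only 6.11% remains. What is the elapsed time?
t = t½ × log₂(N₀/N) = 1.968e11 years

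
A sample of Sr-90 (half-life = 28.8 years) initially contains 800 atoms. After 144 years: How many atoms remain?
N = N₀(1/2)^(t/t½) = 25 atoms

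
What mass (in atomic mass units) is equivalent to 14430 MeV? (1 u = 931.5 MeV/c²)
m = E/c² = 15.49 u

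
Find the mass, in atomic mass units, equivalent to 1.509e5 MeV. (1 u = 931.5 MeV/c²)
m = E/c² = 162 u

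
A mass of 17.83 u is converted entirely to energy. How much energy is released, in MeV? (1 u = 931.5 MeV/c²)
E = mc² = 16610 MeV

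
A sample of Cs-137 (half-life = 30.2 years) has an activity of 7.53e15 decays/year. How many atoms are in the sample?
N = A/λ = 3.281e17 atoms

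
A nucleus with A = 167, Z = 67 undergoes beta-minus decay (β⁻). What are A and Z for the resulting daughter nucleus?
Daughter: A = 167, Z = 68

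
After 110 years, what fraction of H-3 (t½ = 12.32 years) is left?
N/N₀ = (1/2)^(t/t½) = 0.002052 = 0.205%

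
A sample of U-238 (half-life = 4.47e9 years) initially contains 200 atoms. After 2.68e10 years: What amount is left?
N = N₀(1/2)^(t/t½) = 3.135 atoms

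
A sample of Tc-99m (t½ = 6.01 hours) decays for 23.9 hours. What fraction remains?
N/N₀ = (1/2)^(t/t½) = 0.06352 = 6.35%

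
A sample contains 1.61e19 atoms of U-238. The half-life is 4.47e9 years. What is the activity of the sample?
A = λN = 2.497e9 decays/year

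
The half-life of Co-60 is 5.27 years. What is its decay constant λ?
λ = ln(2)/t½ = 0.1315 year⁻¹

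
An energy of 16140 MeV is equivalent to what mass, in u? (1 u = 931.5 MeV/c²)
m = E/c² = 17.33 u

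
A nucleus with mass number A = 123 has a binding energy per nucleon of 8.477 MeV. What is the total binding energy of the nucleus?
B.E. = 8.477 × 123 = 1043 MeV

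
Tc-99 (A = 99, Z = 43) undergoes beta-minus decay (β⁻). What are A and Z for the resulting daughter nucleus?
Daughter: A = 99, Z = 44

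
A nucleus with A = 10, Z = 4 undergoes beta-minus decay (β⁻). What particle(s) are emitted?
β⁻: electron (e⁻) + antineutrino (ν̄ₑ)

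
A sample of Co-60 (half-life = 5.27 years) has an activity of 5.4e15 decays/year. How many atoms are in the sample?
N = A/λ = 4.106e16 atoms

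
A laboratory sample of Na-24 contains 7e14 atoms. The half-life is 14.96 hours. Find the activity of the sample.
A = λN = 3.243e13 decays/hour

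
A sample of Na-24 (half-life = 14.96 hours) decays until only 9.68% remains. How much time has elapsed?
t = t½ × log₂(N₀/N) = 50.4 hours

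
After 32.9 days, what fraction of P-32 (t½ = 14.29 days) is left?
N/N₀ = (1/2)^(t/t½) = 0.2027 = 20.3%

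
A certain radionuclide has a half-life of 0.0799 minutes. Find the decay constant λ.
λ = ln(2)/t½ = 8.675 minute⁻¹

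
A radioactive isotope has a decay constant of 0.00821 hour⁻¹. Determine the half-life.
t½ = ln(2)/λ = 84.43 hours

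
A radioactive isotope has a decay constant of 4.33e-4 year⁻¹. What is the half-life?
t½ = ln(2)/λ = 1601 years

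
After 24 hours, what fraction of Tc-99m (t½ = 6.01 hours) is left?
N/N₀ = (1/2)^(t/t½) = 0.06279 = 6.28%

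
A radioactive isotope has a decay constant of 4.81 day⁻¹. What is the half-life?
t½ = ln(2)/λ = 0.1441 days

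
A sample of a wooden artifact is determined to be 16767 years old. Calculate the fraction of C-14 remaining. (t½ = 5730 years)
N/N₀ = (1/2)^(t/t½) = 0.1316 = 13.2%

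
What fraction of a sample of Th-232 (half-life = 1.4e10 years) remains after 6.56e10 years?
N/N₀ = (1/2)^(t/t½) = 0.03886 = 3.89%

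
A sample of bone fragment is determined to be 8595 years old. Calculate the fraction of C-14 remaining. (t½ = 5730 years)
N/N₀ = (1/2)^(t/t½) = 0.3536 = 35.4%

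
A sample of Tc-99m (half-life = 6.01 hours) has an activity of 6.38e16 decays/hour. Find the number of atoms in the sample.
N = A/λ = 5.532e17 atoms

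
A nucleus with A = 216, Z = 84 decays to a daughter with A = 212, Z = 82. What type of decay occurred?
ΔA = -4, ΔZ = -2 ⇒ alpha decay (α)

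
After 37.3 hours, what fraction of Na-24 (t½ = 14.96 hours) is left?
N/N₀ = (1/2)^(t/t½) = 0.1776 = 17.8%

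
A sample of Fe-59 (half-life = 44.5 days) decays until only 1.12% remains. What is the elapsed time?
t = t½ × log₂(N₀/N) = 288.4 days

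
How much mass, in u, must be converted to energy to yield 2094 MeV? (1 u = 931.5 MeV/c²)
m = E/c² = 2.248 u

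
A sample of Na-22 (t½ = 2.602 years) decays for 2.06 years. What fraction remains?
N/N₀ = (1/2)^(t/t½) = 0.5777 = 57.8%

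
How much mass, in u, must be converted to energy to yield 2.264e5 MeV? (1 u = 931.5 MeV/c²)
m = E/c² = 243 u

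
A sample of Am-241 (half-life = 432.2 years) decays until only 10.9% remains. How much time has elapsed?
t = t½ × log₂(N₀/N) = 1382 years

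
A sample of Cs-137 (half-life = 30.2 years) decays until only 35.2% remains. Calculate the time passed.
t = t½ × log₂(N₀/N) = 45.49 years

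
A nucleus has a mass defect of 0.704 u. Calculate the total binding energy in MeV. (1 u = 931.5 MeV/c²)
B.E. = Δm × 931.5 = 655.8 MeV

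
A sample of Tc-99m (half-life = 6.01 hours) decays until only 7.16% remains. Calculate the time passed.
t = t½ × log₂(N₀/N) = 22.86 hours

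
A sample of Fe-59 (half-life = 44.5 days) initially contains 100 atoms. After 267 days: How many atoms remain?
N = N₀(1/2)^(t/t½) = 1.562 atoms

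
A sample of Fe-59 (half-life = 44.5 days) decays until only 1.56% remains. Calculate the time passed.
t = t½ × log₂(N₀/N) = 267.1 days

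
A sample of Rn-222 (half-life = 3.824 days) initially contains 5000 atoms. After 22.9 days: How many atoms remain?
N = N₀(1/2)^(t/t½) = 78.75 atoms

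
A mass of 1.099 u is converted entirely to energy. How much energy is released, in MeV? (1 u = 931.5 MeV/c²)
E = mc² = 1024 MeV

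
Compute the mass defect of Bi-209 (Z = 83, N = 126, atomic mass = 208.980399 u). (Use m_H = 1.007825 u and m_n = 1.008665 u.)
Δm = Z·m_H + N·m_n − M = 1.761 u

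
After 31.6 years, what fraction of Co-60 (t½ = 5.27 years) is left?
N/N₀ = (1/2)^(t/t½) = 0.01567 = 1.57%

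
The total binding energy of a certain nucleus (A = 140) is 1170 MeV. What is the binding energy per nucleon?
B.E./A = 1170/140 = 8.357 MeV/nucleon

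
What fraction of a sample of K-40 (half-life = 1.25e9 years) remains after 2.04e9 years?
N/N₀ = (1/2)^(t/t½) = 0.3226 = 32.3%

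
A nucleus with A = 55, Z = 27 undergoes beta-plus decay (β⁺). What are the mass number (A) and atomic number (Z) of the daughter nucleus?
Daughter: A = 55, Z = 26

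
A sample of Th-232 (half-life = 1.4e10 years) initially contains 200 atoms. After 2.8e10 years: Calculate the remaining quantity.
N = N₀(1/2)^(t/t½) = 50 atoms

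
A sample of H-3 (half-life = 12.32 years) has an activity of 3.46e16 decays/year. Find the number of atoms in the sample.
N = A/λ = 6.15e17 atoms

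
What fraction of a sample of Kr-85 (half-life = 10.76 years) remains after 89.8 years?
N/N₀ = (1/2)^(t/t½) = 0.003074 = 0.307%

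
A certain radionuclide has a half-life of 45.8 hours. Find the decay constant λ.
λ = ln(2)/t½ = 0.01513 hour⁻¹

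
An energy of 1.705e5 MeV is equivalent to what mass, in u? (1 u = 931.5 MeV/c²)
m = E/c² = 183 u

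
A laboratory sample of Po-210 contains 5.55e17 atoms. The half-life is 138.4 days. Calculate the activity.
A = λN = 2.78e15 decays/day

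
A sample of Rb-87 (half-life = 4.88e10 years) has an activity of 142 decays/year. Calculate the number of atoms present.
N = A/λ = 9.997e12 atoms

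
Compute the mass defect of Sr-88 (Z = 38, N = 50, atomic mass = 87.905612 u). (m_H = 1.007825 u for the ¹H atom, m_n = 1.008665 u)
Δm = Z·m_H + N·m_n − M = 0.825 u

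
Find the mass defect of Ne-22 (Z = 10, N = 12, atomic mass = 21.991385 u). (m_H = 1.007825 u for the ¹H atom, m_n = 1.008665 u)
Δm = Z·m_H + N·m_n − M = 0.1908 u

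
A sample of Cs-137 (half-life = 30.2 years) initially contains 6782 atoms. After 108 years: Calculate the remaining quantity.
N = N₀(1/2)^(t/t½) = 568.6 atoms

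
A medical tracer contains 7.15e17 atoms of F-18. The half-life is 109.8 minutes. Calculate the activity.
A = λN = 4.514e15 decays/minute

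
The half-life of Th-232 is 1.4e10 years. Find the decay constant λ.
λ = ln(2)/t½ = 4.951e-11 year⁻¹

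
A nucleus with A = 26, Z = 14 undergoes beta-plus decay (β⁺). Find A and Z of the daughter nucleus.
Daughter: A = 26, Z = 13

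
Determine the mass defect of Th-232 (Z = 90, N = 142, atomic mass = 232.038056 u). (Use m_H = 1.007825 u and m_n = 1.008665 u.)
Δm = Z·m_H + N·m_n − M = 1.897 u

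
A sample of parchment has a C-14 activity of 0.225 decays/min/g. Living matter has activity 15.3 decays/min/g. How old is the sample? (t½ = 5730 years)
Age = t½ × log₂(A₀/A) = 34880 years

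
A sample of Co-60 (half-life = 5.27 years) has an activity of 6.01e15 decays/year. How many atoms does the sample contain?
N = A/λ = 4.569e16 atoms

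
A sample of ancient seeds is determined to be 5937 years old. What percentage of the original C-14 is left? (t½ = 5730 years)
N/N₀ = (1/2)^(t/t½) = 0.4876 = 48.8%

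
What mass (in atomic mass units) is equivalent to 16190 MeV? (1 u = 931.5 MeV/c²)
m = E/c² = 17.38 u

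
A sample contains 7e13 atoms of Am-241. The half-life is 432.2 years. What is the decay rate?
A = λN = 1.123e11 decays/year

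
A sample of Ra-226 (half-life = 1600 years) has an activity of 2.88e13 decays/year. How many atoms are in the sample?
N = A/λ = 6.648e16 atoms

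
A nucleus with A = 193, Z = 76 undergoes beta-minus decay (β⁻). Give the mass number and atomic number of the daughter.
Daughter: A = 193, Z = 77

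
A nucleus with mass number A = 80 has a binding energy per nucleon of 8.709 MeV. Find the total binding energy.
B.E. = 8.709 × 80 = 696.7 MeV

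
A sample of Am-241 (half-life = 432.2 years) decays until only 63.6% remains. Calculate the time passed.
t = t½ × log₂(N₀/N) = 282.2 years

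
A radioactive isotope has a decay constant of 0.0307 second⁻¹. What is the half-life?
t½ = ln(2)/λ = 22.58 seconds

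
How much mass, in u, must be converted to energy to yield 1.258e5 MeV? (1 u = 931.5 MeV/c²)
m = E/c² = 135.1 u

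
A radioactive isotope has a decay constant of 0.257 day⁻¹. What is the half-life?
t½ = ln(2)/λ = 2.697 days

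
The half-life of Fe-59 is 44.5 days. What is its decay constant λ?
λ = ln(2)/t½ = 0.01558 day⁻¹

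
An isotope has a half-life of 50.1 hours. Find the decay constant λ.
λ = ln(2)/t½ = 0.01384 hour⁻¹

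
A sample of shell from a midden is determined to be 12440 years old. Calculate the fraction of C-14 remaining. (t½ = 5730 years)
N/N₀ = (1/2)^(t/t½) = 0.2221 = 22.2%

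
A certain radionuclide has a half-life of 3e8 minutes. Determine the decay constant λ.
λ = ln(2)/t½ = 2.31e-9 minute⁻¹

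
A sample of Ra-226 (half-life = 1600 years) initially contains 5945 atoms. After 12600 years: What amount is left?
N = N₀(1/2)^(t/t½) = 25.32 atoms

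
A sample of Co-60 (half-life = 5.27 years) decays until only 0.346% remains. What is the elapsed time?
t = t½ × log₂(N₀/N) = 43.08 years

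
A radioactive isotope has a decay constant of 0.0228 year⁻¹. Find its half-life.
t½ = ln(2)/λ = 30.4 years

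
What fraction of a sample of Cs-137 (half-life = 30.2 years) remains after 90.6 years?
N/N₀ = (1/2)^(t/t½) = 0.125 = 12.5%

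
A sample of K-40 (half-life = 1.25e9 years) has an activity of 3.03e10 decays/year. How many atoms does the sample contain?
N = A/λ = 5.464e19 atoms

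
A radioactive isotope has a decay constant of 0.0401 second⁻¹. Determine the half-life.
t½ = ln(2)/λ = 17.29 seconds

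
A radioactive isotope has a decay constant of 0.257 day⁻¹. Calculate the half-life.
t½ = ln(2)/λ = 2.697 days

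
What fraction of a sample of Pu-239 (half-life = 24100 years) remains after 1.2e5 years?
N/N₀ = (1/2)^(t/t½) = 0.0317 = 3.17%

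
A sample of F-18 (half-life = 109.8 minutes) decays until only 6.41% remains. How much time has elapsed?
t = t½ × log₂(N₀/N) = 435.2 minutes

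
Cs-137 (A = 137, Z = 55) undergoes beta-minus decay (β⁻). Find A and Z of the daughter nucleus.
Daughter: A = 137, Z = 56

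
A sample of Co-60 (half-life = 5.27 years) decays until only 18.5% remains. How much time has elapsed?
t = t½ × log₂(N₀/N) = 12.83 years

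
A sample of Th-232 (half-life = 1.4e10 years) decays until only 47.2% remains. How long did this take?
t = t½ × log₂(N₀/N) = 1.516e10 years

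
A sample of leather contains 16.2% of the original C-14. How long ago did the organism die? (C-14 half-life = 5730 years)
Age = t½ × log₂(1/ratio) = 15050 years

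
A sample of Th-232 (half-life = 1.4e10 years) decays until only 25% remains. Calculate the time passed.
t = t½ × log₂(N₀/N) = 2.8e10 years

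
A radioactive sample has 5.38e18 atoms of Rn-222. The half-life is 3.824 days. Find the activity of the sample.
A = λN = 9.752e17 decays/day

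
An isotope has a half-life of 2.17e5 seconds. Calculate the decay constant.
λ = ln(2)/t½ = 3.194e-6 second⁻¹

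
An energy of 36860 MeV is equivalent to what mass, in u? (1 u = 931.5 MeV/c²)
m = E/c² = 39.57 u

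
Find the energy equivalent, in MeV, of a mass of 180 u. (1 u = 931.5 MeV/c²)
E = mc² = 1.677e5 MeV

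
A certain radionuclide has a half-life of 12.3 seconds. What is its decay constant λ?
λ = ln(2)/t½ = 0.05635 second⁻¹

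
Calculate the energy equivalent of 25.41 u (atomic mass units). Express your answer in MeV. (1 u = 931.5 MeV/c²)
E = mc² = 23670 MeV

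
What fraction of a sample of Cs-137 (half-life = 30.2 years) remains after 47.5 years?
N/N₀ = (1/2)^(t/t½) = 0.3361 = 33.6%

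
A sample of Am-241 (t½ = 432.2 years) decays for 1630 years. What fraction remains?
N/N₀ = (1/2)^(t/t½) = 0.07323 = 7.32%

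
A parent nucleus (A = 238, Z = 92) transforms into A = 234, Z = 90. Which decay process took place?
ΔA = -4, ΔZ = -2 ⇒ alpha decay (α)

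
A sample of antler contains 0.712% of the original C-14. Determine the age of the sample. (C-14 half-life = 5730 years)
Age = t½ × log₂(1/ratio) = 40880 years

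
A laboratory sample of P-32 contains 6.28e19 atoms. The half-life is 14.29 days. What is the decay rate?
A = λN = 3.046e18 decays/day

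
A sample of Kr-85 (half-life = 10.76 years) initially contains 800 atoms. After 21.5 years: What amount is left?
N = N₀(1/2)^(t/t½) = 200.3 atoms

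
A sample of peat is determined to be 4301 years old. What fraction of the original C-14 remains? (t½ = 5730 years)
N/N₀ = (1/2)^(t/t½) = 0.5944 = 59.4%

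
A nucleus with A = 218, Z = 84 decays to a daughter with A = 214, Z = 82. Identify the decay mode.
ΔA = -4, ΔZ = -2 ⇒ alpha decay (α)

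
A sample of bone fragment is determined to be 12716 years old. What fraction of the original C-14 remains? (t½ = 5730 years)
N/N₀ = (1/2)^(t/t½) = 0.2148 = 21.5%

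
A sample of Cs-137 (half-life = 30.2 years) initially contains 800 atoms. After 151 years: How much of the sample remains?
N = N₀(1/2)^(t/t½) = 25 atoms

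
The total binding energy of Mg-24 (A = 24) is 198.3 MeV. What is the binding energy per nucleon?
B.E./A = 198.3/24 = 8.263 MeV/nucleon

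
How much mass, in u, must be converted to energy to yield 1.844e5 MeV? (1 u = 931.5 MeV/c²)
m = E/c² = 198 u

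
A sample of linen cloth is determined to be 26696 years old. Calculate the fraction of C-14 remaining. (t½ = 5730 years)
N/N₀ = (1/2)^(t/t½) = 0.03958 = 3.96%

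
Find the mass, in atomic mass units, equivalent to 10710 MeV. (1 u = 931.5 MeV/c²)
m = E/c² = 11.5 u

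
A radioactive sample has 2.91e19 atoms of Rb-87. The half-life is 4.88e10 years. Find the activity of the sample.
A = λN = 4.133e8 decays/year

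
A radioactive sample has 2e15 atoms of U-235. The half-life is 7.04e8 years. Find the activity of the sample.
A = λN = 1.969e6 decays/year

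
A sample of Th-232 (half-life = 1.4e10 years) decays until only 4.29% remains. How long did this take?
t = t½ × log₂(N₀/N) = 6.36e10 years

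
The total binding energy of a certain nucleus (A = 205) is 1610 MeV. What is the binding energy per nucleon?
B.E./A = 1610/205 = 7.854 MeV/nucleon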